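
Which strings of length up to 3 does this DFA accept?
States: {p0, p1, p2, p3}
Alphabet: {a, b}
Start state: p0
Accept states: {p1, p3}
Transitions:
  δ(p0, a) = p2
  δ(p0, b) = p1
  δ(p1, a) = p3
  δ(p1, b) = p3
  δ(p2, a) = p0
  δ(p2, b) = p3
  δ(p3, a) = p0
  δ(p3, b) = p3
b, ab, ba, bb, aab, abb, bab, bbb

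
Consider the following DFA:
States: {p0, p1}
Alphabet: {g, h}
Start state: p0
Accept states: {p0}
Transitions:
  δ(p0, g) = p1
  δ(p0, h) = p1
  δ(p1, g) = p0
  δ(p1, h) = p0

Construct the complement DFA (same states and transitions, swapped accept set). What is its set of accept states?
Complement accept states = All states \ Original accept states
= {p0, p1} \ {p0}
{p1}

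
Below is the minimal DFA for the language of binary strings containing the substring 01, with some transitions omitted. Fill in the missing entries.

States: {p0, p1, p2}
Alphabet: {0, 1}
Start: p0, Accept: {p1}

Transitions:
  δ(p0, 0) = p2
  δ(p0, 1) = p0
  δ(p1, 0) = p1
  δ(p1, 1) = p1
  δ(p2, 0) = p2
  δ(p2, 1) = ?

From the language and accept set, identify what each state tracks — p0: no 0 seen yet; p1: substring 01 seen; p2: seen a 0, waiting for 1.
Each missing δ(q, a) is the state matching the new tracked value after reading a.
δ(p2, 1) = p1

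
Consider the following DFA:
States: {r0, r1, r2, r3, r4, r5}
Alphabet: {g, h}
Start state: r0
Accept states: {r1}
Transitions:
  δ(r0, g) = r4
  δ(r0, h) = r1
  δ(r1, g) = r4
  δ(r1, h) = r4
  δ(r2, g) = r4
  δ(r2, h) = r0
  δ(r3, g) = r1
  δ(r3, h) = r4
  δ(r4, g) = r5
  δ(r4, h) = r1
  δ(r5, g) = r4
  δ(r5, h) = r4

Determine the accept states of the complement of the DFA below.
Complement accept states = All states \ Original accept states
= {r0, r1, r2, r3, r4, r5} \ {r1}
{r0, r2, r3, r4, r5}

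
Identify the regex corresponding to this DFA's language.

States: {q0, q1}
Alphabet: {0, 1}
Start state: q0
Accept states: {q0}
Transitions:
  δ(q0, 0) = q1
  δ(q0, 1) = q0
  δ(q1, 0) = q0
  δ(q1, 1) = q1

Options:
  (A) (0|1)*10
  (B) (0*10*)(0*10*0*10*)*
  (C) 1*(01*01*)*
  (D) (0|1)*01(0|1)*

Check each option against the DFA on short strings; one disagreement eliminates an option:
  (A) (0|1)*10: on ε the DFA stays in q0 and accepts (q0 ∈ Accept), but the regex does not match it → eliminate
  (B) (0*10*)(0*10*0*10*)*: on ε the DFA stays in q0 and accepts (q0 ∈ Accept), but the regex does not match it → eliminate
  (C) 1*(01*01*)*: agrees with the DFA on every string of length ≤ 6
  (D) (0|1)*01(0|1)*: on ε the DFA stays in q0 and accepts (q0 ∈ Accept), but the regex does not match it → eliminate
Only (C) is consistent with the DFA.
(C) 1*(01*01*)*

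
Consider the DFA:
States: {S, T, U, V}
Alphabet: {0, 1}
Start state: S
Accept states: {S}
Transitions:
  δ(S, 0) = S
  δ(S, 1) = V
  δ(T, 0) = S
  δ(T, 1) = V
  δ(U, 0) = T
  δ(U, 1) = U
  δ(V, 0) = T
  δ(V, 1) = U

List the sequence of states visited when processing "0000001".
read '0': S → S
  read '0': S → S
  read '0': S → S
  read '0': S → S
  read '0': S → S
  read '0': S → S
  read '1': S → V
S -> S -> S -> S -> S -> S -> S -> V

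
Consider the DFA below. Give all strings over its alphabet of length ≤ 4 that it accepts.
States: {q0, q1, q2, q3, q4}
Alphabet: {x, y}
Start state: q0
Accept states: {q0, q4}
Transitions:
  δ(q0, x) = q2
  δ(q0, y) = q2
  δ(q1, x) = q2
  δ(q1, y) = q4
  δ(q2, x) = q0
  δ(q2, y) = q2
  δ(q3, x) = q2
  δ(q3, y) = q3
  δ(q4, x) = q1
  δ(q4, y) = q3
ε, xx, yx, xyx, yyx, xxxx, xxyx, xyyx, yxxx, yxyx, yyyx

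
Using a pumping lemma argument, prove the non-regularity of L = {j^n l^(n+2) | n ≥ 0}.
Assume L is regular with pumping length p. Idea: pumping the j-block breaks the fixed offset of 2.
Choose s = j^p l^(p+2) ∈ L. By the pumping lemma, s = xyz with |xy| ≤ p, |y| > 0, so y = j^k with k ≥ 1. Then xy²z = j^(p+k) l^(p+2). For this to be in L we would need p+2 = (p+k)+2, i.e. k = 0, contradicting k ≥ 1. So xy²z ∉ L.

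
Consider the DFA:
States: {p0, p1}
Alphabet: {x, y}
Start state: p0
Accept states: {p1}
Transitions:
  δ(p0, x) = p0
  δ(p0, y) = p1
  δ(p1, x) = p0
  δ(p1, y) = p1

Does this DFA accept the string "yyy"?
Processing string "yyy":
  p0 --y--> p1
  p1 --y--> p1
  p1 --y--> p1
Final state: p1
Accept states: {p1}
Yes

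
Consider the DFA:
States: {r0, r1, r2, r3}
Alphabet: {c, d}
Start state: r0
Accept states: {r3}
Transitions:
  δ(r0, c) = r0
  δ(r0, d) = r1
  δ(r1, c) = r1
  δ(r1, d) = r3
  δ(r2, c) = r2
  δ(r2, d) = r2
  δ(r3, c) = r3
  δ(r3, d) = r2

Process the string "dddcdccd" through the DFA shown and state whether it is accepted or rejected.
Processing string "dddcdccd":
  r0 --d--> r1
  r1 --d--> r3
  r3 --d--> r2
  r2 --c--> r2
  r2 --d--> r2
  r2 --c--> r2
  r2 --c--> r2
  r2 --d--> r2
Final state: r2
Accept states: {r3}
No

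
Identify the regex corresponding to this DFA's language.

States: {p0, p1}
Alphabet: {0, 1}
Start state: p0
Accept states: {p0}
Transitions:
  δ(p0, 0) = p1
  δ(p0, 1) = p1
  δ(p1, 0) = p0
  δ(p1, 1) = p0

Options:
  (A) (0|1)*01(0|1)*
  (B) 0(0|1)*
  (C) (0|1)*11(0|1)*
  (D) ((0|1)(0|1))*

Check each option against the DFA on short strings; one disagreement eliminates an option:
  (A) (0|1)*01(0|1)*: on ε the DFA stays in p0 and accepts (p0 ∈ Accept), but the regex does not match it → eliminate
  (B) 0(0|1)*: on ε the DFA stays in p0 and accepts (p0 ∈ Accept), but the regex does not match it → eliminate
  (C) (0|1)*11(0|1)*: on ε the DFA stays in p0 and accepts (p0 ∈ Accept), but the regex does not match it → eliminate
  (D) ((0|1)(0|1))*: agrees with the DFA on every string of length ≤ 6
Only (D) is consistent with the DFA.
(D) ((0|1)(0|1))*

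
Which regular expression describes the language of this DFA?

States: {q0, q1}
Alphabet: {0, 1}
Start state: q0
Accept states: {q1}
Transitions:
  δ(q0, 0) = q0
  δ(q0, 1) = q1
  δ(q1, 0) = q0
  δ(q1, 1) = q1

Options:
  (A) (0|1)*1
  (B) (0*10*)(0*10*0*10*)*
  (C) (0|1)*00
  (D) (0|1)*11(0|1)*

Check each option against the DFA on short strings; one disagreement eliminates an option:
  (A) (0|1)*1: agrees with the DFA on every string of length ≤ 6
  (B) (0*10*)(0*10*0*10*)*: on '10' the DFA goes q0 → q1 → q0 and rejects (q0 ∉ Accept), but the regex matches it → eliminate
  (C) (0|1)*00: on '1' the DFA goes q0 → q1 and accepts (q1 ∈ Accept), but the regex does not match it → eliminate
  (D) (0|1)*11(0|1)*: on '1' the DFA goes q0 → q1 and accepts (q1 ∈ Accept), but the regex does not match it → eliminate
Only (A) is consistent with the DFA.
(A) (0|1)*1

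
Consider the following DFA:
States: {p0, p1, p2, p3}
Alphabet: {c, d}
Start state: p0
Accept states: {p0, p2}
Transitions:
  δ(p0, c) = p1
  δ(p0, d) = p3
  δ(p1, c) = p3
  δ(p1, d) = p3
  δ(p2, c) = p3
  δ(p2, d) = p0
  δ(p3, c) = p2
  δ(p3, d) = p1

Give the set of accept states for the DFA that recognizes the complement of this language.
Complement accept states = All states \ Original accept states
= {p0, p1, p2, p3} \ {p0, p2}
{p1, p3}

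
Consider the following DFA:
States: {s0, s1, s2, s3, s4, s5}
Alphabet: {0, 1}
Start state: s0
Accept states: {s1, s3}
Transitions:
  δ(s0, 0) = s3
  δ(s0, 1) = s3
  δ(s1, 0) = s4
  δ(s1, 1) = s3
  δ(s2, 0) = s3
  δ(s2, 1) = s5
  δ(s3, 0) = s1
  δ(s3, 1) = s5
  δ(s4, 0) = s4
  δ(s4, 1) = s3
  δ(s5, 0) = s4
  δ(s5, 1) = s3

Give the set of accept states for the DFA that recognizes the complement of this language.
Complement accept states = All states \ Original accept states
= {s0, s1, s2, s3, s4, s5} \ {s1, s3}
{s0, s2, s4, s5}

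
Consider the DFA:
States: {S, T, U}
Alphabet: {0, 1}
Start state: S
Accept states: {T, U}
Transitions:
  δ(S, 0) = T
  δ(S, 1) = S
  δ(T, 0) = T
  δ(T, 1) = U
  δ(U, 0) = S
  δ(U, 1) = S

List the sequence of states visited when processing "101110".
read '1': S → S
  read '0': S → T
  read '1': T → U
  read '1': U → S
  read '1': S → S
  read '0': S → T
S -> S -> T -> U -> S -> S -> T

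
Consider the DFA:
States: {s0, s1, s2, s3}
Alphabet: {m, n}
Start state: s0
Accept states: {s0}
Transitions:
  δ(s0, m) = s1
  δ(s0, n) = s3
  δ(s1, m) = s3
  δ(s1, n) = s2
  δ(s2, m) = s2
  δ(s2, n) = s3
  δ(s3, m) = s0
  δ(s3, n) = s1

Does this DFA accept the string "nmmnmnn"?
Processing string "nmmnmnn":
  s0 --n--> s3
  s3 --m--> s0
  s0 --m--> s1
  s1 --n--> s2
  s2 --m--> s2
  s2 --n--> s3
  s3 --n--> s1
Final state: s1
Accept states: {s0}
No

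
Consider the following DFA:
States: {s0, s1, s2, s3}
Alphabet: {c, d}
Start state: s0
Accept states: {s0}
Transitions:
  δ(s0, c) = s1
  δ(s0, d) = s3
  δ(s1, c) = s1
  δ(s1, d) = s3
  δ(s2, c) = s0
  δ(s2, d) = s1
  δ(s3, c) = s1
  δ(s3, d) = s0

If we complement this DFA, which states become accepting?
Complement accept states = All states \ Original accept states
= {s0, s1, s2, s3} \ {s0}
{s1, s2, s3}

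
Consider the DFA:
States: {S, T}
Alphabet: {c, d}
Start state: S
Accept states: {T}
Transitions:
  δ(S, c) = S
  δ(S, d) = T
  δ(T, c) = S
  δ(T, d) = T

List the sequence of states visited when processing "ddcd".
read 'd': S → T
  read 'd': T → T
  read 'c': T → S
  read 'd': S → T
S -> T -> T -> S -> T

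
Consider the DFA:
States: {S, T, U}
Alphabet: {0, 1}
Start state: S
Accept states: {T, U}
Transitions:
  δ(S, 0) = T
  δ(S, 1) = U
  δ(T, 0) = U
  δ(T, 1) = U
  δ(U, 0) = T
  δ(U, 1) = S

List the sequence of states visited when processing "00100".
read '0': S → T
  read '0': T → U
  read '1': U → S
  read '0': S → T
  read '0': T → U
S -> T -> U -> S -> T -> U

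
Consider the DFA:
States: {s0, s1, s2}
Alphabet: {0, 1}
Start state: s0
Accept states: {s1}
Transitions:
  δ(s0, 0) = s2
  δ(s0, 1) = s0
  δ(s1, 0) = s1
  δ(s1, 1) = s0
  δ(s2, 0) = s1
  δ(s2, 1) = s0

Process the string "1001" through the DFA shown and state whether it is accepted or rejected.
Processing string "1001":
  s0 --1--> s0
  s0 --0--> s2
  s2 --0--> s1
  s1 --1--> s0
Final state: s0
Accept states: {s1}
No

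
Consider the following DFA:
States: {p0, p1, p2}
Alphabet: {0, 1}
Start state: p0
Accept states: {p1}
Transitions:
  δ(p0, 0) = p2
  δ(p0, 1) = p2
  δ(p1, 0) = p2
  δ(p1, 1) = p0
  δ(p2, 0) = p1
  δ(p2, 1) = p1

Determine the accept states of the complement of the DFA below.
Complement accept states = All states \ Original accept states
= {p0, p1, p2} \ {p1}
{p0, p2}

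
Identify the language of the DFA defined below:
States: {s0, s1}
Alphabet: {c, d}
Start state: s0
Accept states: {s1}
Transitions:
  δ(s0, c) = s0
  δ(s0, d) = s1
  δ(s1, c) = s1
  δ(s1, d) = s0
Testing a few strings:
  'c' → reject
  'cd' → accept
  'ddc' → reject
  'ccd' → accept
State roles: s0=even number of d's so far; s1=odd number of d's so far
All strings over {c,d} with an odd number of d's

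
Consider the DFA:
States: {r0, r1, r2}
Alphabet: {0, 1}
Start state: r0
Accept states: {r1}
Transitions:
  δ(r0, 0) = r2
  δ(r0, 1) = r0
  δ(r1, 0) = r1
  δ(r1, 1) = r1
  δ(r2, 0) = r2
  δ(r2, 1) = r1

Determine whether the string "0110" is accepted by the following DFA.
Processing string "0110":
  r0 --0--> r2
  r2 --1--> r1
  r1 --1--> r1
  r1 --0--> r1
Final state: r1
Accept states: {r1}
Yes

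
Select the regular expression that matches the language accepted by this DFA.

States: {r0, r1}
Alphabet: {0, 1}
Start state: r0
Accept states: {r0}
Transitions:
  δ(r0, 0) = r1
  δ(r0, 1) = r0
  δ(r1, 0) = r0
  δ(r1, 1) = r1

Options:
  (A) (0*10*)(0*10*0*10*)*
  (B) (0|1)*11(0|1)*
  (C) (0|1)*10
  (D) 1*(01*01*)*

Check each option against the DFA on short strings; one disagreement eliminates an option:
  (A) (0*10*)(0*10*0*10*)*: on ε the DFA stays in r0 and accepts (r0 ∈ Accept), but the regex does not match it → eliminate
  (B) (0|1)*11(0|1)*: on ε the DFA stays in r0 and accepts (r0 ∈ Accept), but the regex does not match it → eliminate
  (C) (0|1)*10: on ε the DFA stays in r0 and accepts (r0 ∈ Accept), but the regex does not match it → eliminate
  (D) 1*(01*01*)*: agrees with the DFA on every string of length ≤ 6
Only (D) is consistent with the DFA.
(D) 1*(01*01*)*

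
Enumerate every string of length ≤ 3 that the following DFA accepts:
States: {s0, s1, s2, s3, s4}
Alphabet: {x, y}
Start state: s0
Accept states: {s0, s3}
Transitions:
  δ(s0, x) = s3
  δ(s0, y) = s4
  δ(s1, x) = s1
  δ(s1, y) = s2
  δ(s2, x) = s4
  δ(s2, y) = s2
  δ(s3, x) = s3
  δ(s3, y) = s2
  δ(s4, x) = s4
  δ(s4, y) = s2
ε, x, xx, xxx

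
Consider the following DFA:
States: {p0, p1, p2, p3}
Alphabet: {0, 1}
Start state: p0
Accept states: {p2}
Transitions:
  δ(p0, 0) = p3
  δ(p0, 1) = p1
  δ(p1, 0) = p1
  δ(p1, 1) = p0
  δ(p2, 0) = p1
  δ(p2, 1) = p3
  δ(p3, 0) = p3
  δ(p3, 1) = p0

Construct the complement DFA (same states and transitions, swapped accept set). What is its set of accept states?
Complement accept states = All states \ Original accept states
= {p0, p1, p2, p3} \ {p2}
{p0, p1, p3}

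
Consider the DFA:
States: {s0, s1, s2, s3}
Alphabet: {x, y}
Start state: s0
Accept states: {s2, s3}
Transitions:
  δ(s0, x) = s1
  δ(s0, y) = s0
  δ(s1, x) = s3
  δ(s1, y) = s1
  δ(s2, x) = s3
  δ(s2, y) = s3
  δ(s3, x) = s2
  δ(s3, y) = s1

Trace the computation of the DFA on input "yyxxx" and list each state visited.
read 'y': s0 → s0
  read 'y': s0 → s0
  read 'x': s0 → s1
  read 'x': s1 → s3
  read 'x': s3 → s2
s0 -> s0 -> s0 -> s1 -> s3 -> s2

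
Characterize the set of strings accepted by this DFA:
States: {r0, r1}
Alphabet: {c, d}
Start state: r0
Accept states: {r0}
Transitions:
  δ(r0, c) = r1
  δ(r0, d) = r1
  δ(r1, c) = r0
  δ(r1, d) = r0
Testing a few strings:
  'd' → reject
  'c' → reject
  'cdc' → reject
  'ccd' → reject
State roles: r0=even length so far; r1=odd length so far
All strings over {c,d} of even length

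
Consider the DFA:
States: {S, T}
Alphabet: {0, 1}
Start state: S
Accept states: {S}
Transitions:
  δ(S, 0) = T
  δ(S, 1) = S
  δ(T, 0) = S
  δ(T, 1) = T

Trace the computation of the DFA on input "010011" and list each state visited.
read '0': S → T
  read '1': T → T
  read '0': T → S
  read '0': S → T
  read '1': T → T
  read '1': T → T
S -> T -> T -> S -> T -> T -> T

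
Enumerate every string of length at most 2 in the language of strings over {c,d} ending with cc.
cc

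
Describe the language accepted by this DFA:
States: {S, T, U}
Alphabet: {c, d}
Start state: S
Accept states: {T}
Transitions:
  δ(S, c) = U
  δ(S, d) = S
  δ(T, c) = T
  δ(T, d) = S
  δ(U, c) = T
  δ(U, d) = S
Testing a few strings:
  'c' → reject
  'dcc' → accept
  'dd' → reject
  'dc' → reject
State roles: S=last symbol not c; T=two trailing c's; U=one trailing c
All strings over {c,d} ending with cc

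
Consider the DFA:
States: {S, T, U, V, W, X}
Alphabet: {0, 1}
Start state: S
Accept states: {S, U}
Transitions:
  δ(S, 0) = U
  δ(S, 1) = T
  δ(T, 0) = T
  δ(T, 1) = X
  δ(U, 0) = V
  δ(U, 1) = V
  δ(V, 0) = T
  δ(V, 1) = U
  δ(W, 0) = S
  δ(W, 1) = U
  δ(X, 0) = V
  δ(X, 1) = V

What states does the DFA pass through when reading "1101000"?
read '1': S → T
  read '1': T → X
  read '0': X → V
  read '1': V → U
  read '0': U → V
  read '0': V → T
  read '0': T → T
S -> T -> X -> V -> U -> V -> T -> T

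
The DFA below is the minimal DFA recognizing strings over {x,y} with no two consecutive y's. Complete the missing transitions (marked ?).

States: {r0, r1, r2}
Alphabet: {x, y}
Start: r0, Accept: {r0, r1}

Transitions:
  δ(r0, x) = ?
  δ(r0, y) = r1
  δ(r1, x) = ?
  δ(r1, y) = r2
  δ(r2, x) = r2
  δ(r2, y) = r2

From the language and accept set, identify what each state tracks — r0: last symbol not y (ok); r1: last symbol y (ok); r2: saw yy (dead).
Each missing δ(q, a) is the state matching the new tracked value after reading a.
δ(r0, x) = r0; δ(r1, x) = r0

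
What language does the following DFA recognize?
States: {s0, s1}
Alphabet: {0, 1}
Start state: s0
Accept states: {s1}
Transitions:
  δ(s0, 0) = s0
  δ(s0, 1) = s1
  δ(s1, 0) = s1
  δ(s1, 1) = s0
Testing a few strings:
  '10' → accept
  '01' → accept
  '1' → accept
  '100' → accept
State roles: s0=even number of 1's so far; s1=odd number of 1's so far
All binary strings with an odd number of 1's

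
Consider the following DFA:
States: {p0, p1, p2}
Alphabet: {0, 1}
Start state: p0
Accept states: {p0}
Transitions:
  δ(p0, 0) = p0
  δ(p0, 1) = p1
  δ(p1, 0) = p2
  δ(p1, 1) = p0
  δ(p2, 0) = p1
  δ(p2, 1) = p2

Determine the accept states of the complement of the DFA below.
Complement accept states = All states \ Original accept states
= {p0, p1, p2} \ {p0}
{p1, p2}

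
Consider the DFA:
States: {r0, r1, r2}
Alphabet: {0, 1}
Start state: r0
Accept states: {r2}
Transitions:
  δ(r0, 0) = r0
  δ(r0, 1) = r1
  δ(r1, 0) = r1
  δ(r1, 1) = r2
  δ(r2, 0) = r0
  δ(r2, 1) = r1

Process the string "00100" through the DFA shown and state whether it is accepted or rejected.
Processing string "00100":
  r0 --0--> r0
  r0 --0--> r0
  r0 --1--> r1
  r1 --0--> r1
  r1 --0--> r1
Final state: r1
Accept states: {r2}
No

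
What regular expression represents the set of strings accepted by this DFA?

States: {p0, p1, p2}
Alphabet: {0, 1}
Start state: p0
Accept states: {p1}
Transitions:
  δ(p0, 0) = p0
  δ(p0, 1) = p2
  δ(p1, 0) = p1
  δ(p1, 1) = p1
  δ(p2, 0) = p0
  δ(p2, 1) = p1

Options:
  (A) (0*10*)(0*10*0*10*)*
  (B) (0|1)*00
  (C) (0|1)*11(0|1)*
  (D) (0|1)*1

Check each option against the DFA on short strings; one disagreement eliminates an option:
  (A) (0*10*)(0*10*0*10*)*: on '1' the DFA goes p0 → p2 and rejects (p2 ∉ Accept), but the regex matches it → eliminate
  (B) (0|1)*00: on '00' the DFA goes p0 → p0 → p0 and rejects (p0 ∉ Accept), but the regex matches it → eliminate
  (C) (0|1)*11(0|1)*: agrees with the DFA on every string of length ≤ 6
  (D) (0|1)*1: on '1' the DFA goes p0 → p2 and rejects (p2 ∉ Accept), but the regex matches it → eliminate
Only (C) is consistent with the DFA.
(C) (0|1)*11(0|1)*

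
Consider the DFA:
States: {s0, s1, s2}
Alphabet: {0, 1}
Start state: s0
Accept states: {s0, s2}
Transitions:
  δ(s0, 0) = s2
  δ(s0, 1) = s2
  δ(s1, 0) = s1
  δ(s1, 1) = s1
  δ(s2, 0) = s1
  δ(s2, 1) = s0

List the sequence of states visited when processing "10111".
read '1': s0 → s2
  read '0': s2 → s1
  read '1': s1 → s1
  read '1': s1 → s1
  read '1': s1 → s1
s0 -> s2 -> s1 -> s1 -> s1 -> s1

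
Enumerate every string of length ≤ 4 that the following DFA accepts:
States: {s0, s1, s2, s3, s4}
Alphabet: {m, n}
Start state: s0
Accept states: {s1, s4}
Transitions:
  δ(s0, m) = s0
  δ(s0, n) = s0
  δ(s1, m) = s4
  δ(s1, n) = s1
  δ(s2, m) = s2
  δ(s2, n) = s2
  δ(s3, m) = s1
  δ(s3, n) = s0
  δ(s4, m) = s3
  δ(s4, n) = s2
None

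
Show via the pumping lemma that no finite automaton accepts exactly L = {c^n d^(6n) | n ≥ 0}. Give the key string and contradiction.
Assume L is regular with pumping length p. Idea: pumping the c-block breaks the 1:6 ratio.
Choose s = c^p d^(6p) (length 7p ≥ p). By the pumping lemma, s = xyz with |xy| ≤ p, |y| > 0, so y = c^k with k ≥ 1. Then xy²z = c^(p+k) d^(6p). For this to be in L we would need 6p = 6(p+k), i.e. 6k = 0, contradicting k ≥ 1. So xy²z ∉ L.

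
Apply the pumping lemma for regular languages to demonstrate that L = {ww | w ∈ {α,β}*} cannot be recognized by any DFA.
Assume L is regular with pumping length p. Idea: pumping the leading α-block breaks the equality of the two halves.
Choose s = α^p β α^p β ∈ L (with w = α^p β). |s| = 2p+2 ≥ p. By the pumping lemma, s = xyz with |xy| ≤ p, |y| > 0, so y = α^k with k ≥ 1, in the first α-block. Then xy²z = α^(p+k) β α^p β, of length 2p+2+k. If k is odd this length is odd, so it cannot be of the form ww. If k is even, each half has length p+1+k/2 ≤ p+k, so the first half lies entirely inside the leading α-block and contains no β, while the second half ends in β; the halves differ. Either way xy²z ∉ L.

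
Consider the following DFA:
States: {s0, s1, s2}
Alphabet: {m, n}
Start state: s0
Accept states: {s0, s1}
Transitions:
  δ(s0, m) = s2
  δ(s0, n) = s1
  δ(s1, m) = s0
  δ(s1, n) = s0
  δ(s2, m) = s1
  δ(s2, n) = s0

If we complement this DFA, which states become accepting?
Complement accept states = All states \ Original accept states
= {s0, s1, s2} \ {s0, s1}
{s2}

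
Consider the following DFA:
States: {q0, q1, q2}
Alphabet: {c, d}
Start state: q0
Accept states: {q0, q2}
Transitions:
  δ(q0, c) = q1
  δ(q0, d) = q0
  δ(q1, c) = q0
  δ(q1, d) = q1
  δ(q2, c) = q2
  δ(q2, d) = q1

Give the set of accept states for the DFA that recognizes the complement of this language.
Complement accept states = All states \ Original accept states
= {q0, q1, q2} \ {q0, q2}
{q1}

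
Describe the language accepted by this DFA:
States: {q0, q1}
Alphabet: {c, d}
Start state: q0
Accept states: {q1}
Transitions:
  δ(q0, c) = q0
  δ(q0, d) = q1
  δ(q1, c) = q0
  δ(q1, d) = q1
Testing a few strings:
  'c' → reject
  'd' → accept
  'dcc' → reject
  'ccd' → accept
State roles: q0=last symbol not d; q1=last symbol is d
All strings over {c,d} ending with d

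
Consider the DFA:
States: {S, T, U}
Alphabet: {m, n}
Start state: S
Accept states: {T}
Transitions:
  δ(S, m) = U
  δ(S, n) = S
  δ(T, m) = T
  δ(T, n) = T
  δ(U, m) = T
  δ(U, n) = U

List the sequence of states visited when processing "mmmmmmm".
read 'm': S → U
  read 'm': U → T
  read 'm': T → T
  read 'm': T → T
  read 'm': T → T
  read 'm': T → T
  read 'm': T → T
S -> U -> T -> T -> T -> T -> T -> T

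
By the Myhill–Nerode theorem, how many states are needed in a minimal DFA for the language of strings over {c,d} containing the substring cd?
By Myhill–Nerode, count the distinguishable equivalence classes: 3 classes — one per longest suffix of the input that is a prefix of 'cd' (lengths 0 through 1), plus an absorbing 'already seen cd' class.
3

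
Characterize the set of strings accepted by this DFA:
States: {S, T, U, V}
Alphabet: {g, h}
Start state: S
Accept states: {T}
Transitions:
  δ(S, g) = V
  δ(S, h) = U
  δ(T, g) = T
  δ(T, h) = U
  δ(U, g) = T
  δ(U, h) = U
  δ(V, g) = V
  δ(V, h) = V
Testing a few strings:
  'ghh' → reject
  'gghh' → reject
  'hh' → reject
  'hhgh' → reject
State roles: S=no input read; T=started with h, last symbol g; U=started with h, last symbol h; V=started with g (dead)
All strings over {g,h} that start with h and end with g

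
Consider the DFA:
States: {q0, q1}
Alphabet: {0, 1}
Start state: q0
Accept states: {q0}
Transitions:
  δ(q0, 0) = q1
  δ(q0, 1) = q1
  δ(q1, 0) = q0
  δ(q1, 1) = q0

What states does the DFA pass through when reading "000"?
read '0': q0 → q1
  read '0': q1 → q0
  read '0': q0 → q1
q0 -> q1 -> q0 -> q1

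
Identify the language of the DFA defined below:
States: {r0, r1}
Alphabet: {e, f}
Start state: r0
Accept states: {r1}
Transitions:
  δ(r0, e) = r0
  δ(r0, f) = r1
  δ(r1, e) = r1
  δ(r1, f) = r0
Testing a few strings:
  'ff' → reject
  'f' → accept
  'e' → reject
  'fff' → accept
State roles: r0=even number of f's so far; r1=odd number of f's so far
All strings over {e,f} with an odd number of f's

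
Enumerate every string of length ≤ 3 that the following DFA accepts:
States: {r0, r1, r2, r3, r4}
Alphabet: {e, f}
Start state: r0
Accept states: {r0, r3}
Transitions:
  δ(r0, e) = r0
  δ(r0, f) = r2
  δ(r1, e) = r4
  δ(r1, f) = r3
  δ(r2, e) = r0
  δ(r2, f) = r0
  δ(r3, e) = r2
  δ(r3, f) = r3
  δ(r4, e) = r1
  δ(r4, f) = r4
ε, e, ee, fe, ff, eee, efe, eff, fee, ffe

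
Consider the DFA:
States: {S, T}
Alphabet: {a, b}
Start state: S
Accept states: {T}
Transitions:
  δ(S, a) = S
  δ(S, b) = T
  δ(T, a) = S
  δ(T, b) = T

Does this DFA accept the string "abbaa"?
Processing string "abbaa":
  S --a--> S
  S --b--> T
  T --b--> T
  T --a--> S
  S --a--> S
Final state: S
Accept states: {T}
No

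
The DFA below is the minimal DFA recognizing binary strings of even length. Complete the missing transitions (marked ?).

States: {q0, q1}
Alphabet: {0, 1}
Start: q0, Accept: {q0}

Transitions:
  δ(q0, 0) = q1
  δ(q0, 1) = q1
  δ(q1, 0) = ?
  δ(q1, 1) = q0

From the language and accept set, identify what each state tracks — q0: even length so far; q1: odd length so far.
Each missing δ(q, a) is the state matching the new tracked value after reading a.
δ(q1, 0) = q0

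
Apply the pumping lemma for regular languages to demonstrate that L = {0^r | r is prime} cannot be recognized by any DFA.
Assume L is regular with pumping length p. Idea: pumping by a suitable count produces a composite length.
Let q be a prime with q ≥ p and choose s = 0^q ∈ L. By the pumping lemma, s = xyz with |xy| ≤ p, |y| = k ≥ 1. Take i = q+1: |xy^(q+1)z| = q + q·k = q(1+k). Since q ≥ 2 and 1+k ≥ 2, q(1+k) is composite, so xy^(q+1)z ∉ L.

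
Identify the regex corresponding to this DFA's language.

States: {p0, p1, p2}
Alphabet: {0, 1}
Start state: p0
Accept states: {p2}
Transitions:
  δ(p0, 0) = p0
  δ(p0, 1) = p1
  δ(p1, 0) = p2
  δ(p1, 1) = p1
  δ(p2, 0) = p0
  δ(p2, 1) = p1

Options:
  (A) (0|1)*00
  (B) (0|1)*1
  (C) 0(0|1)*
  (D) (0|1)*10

Check each option against the DFA on short strings; one disagreement eliminates an option:
  (A) (0|1)*00: on '00' the DFA goes p0 → p0 → p0 and rejects (p0 ∉ Accept), but the regex matches it → eliminate
  (B) (0|1)*1: on '1' the DFA goes p0 → p1 and rejects (p1 ∉ Accept), but the regex matches it → eliminate
  (C) 0(0|1)*: on '0' the DFA goes p0 → p0 and rejects (p0 ∉ Accept), but the regex matches it → eliminate
  (D) (0|1)*10: agrees with the DFA on every string of length ≤ 6
Only (D) is consistent with the DFA.
(D) (0|1)*10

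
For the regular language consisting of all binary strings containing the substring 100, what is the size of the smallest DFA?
By Myhill–Nerode, count the distinguishable equivalence classes: 4 classes — one per longest suffix of the input that is a prefix of '100' (lengths 0 through 2), plus an absorbing 'already seen 100' class.
4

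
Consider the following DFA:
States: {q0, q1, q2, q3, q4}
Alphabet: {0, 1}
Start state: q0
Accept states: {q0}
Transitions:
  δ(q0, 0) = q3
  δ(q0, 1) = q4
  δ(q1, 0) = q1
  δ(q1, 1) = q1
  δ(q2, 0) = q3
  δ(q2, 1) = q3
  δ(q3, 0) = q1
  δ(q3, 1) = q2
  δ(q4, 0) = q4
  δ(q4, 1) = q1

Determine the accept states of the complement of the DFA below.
Complement accept states = All states \ Original accept states
= {q0, q1, q2, q3, q4} \ {q0}
{q1, q2, q3, q4}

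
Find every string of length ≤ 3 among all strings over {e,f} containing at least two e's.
ee, eee, eef, efe, fee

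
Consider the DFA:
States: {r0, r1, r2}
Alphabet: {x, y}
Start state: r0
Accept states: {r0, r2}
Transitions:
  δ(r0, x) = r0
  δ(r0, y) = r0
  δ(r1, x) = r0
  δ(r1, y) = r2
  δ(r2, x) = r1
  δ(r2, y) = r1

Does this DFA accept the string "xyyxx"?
Processing string "xyyxx":
  r0 --x--> r0
  r0 --y--> r0
  r0 --y--> r0
  r0 --x--> r0
  r0 --x--> r0
Final state: r0
Accept states: {r0, r2}
Yes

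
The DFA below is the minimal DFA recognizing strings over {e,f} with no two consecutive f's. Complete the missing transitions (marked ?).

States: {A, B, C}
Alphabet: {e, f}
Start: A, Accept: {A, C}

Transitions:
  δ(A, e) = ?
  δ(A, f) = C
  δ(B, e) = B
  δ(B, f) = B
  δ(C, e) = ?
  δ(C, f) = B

From the language and accept set, identify what each state tracks — A: last symbol not f (ok); B: saw ff (dead); C: last symbol f (ok).
Each missing δ(q, a) is the state matching the new tracked value after reading a.
δ(A, e) = A; δ(C, e) = A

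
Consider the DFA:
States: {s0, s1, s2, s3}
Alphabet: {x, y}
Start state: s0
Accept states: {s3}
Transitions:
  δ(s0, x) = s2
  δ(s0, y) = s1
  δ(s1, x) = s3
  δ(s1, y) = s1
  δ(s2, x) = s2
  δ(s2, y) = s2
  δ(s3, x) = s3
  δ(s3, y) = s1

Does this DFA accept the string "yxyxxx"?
Processing string "yxyxxx":
  s0 --y--> s1
  s1 --x--> s3
  s3 --y--> s1
  s1 --x--> s3
  s3 --x--> s3
  s3 --x--> s3
Final state: s3
Accept states: {s3}
Yes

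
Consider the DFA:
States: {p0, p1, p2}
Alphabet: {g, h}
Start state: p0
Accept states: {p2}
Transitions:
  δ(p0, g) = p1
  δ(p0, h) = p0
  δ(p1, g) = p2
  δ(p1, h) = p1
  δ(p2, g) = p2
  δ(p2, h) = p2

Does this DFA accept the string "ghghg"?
Processing string "ghghg":
  p0 --g--> p1
  p1 --h--> p1
  p1 --g--> p2
  p2 --h--> p2
  p2 --g--> p2
Final state: p2
Accept states: {p2}
Yes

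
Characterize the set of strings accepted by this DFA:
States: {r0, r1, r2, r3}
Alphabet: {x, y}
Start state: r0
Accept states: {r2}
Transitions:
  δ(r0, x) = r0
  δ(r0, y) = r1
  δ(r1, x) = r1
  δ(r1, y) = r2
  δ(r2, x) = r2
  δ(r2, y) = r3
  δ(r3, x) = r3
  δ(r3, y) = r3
Testing a few strings:
  'yy' → accept
  'yx' → reject
  'xxy' → reject
  'y' → reject
State roles: r0=zero y's; r1=one y; r2=two y's; r3=≥ three y's (dead)
All strings over {x,y} containing exactly two y's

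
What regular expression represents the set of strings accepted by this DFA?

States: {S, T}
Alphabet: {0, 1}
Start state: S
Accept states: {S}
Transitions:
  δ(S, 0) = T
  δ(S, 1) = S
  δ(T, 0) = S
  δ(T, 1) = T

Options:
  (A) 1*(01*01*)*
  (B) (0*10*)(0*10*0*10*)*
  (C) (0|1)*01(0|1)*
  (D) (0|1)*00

Check each option against the DFA on short strings; one disagreement eliminates an option:
  (A) 1*(01*01*)*: agrees with the DFA on every string of length ≤ 6
  (B) (0*10*)(0*10*0*10*)*: on ε the DFA stays in S and accepts (S ∈ Accept), but the regex does not match it → eliminate
  (C) (0|1)*01(0|1)*: on ε the DFA stays in S and accepts (S ∈ Accept), but the regex does not match it → eliminate
  (D) (0|1)*00: on ε the DFA stays in S and accepts (S ∈ Accept), but the regex does not match it → eliminate
Only (A) is consistent with the DFA.
(A) 1*(01*01*)*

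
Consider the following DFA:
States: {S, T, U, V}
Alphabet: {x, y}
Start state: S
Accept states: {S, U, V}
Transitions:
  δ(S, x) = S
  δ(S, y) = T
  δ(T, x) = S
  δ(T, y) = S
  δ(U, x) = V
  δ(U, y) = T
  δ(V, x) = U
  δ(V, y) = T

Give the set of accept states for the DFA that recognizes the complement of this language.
Complement accept states = All states \ Original accept states
= {S, T, U, V} \ {S, U, V}
{T}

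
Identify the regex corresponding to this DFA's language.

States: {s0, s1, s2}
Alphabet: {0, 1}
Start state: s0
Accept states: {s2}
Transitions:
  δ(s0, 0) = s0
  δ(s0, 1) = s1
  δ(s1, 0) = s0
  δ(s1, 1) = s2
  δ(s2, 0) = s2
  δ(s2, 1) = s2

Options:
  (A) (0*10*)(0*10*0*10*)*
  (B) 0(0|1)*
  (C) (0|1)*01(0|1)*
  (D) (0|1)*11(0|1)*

Check each option against the DFA on short strings; one disagreement eliminates an option:
  (A) (0*10*)(0*10*0*10*)*: on '1' the DFA goes s0 → s1 and rejects (s1 ∉ Accept), but the regex matches it → eliminate
  (B) 0(0|1)*: on '0' the DFA goes s0 → s0 and rejects (s0 ∉ Accept), but the regex matches it → eliminate
  (C) (0|1)*01(0|1)*: on '01' the DFA goes s0 → s0 → s1 and rejects (s1 ∉ Accept), but the regex matches it → eliminate
  (D) (0|1)*11(0|1)*: agrees with the DFA on every string of length ≤ 6
Only (D) is consistent with the DFA.
(D) (0|1)*11(0|1)*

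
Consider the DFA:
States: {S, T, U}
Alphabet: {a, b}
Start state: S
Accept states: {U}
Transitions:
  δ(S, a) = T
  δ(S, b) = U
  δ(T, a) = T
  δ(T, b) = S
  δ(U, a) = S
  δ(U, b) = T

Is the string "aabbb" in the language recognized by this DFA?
Processing string "aabbb":
  S --a--> T
  T --a--> T
  T --b--> S
  S --b--> U
  U --b--> T
Final state: T
Accept states: {U}
No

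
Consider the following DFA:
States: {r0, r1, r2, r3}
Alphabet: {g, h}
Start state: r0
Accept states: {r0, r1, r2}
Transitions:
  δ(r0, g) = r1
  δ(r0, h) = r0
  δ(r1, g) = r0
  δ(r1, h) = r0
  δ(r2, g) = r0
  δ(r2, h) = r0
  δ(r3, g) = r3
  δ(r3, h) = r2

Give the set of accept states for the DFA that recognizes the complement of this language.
Complement accept states = All states \ Original accept states
= {r0, r1, r2, r3} \ {r0, r1, r2}
{r3}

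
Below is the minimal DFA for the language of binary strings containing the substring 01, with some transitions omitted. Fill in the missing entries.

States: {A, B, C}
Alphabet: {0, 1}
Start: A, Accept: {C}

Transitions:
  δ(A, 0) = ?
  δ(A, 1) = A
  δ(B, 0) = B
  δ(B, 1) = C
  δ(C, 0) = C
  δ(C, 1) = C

From the language and accept set, identify what each state tracks — A: no 0 seen yet; B: seen a 0, waiting for 1; C: substring 01 seen.
Each missing δ(q, a) is the state matching the new tracked value after reading a.
δ(A, 0) = B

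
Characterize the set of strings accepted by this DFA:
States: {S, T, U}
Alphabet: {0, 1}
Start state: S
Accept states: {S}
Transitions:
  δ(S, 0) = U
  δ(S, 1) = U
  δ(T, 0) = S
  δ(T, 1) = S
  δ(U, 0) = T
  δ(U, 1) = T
Testing a few strings:
  '110' → accept
  '11' → reject
  '10' → reject
  '01' → reject
State roles: S=length ≡ 0 (mod 3); T=length ≡ 2 (mod 3); U=length ≡ 1 (mod 3)
All binary strings whose length is a multiple of 3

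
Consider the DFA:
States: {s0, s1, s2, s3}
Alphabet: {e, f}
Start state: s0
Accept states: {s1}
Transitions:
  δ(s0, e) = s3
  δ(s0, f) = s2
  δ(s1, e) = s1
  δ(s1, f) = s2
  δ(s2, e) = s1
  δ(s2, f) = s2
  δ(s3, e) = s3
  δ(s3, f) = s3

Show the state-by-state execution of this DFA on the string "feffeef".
read 'f': s0 → s2
  read 'e': s2 → s1
  read 'f': s1 → s2
  read 'f': s2 → s2
  read 'e': s2 → s1
  read 'e': s1 → s1
  read 'f': s1 → s2
s0 -> s2 -> s1 -> s2 -> s2 -> s1 -> s1 -> s2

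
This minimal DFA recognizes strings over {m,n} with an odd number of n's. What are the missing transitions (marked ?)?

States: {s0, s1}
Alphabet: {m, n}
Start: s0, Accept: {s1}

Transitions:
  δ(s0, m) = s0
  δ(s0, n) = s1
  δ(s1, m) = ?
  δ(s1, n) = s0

From the language and accept set, identify what each state tracks — s0: even number of n's so far; s1: odd number of n's so far.
Each missing δ(q, a) is the state matching the new tracked value after reading a.
δ(s1, m) = s1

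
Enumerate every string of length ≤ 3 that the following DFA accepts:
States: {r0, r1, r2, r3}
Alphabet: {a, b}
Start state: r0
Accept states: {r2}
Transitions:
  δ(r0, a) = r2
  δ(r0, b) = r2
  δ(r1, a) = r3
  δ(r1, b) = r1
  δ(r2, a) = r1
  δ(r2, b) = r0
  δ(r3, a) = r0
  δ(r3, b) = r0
a, b, aba, abb, bba, bbb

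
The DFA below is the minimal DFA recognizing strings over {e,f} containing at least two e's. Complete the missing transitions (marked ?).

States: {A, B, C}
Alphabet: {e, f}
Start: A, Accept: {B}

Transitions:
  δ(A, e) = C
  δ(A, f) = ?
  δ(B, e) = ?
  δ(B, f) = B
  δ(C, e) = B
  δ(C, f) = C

From the language and accept set, identify what each state tracks — A: zero e's seen; B: ≥ two e's seen; C: one e seen.
Each missing δ(q, a) is the state matching the new tracked value after reading a.
δ(A, f) = A; δ(B, e) = B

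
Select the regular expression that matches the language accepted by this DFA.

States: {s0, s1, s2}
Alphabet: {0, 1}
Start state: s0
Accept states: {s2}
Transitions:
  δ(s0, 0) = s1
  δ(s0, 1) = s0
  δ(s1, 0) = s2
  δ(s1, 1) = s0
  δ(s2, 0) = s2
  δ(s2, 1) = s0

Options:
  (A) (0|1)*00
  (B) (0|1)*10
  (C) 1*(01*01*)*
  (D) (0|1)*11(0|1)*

Check each option against the DFA on short strings; one disagreement eliminates an option:
  (A) (0|1)*00: agrees with the DFA on every string of length ≤ 6
  (B) (0|1)*10: on '00' the DFA goes s0 → s1 → s2 and accepts (s2 ∈ Accept), but the regex does not match it → eliminate
  (C) 1*(01*01*)*: on ε the DFA stays in s0 and rejects (s0 ∉ Accept), but the regex matches it → eliminate
  (D) (0|1)*11(0|1)*: on '00' the DFA goes s0 → s1 → s2 and accepts (s2 ∈ Accept), but the regex does not match it → eliminate
Only (A) is consistent with the DFA.
(A) (0|1)*00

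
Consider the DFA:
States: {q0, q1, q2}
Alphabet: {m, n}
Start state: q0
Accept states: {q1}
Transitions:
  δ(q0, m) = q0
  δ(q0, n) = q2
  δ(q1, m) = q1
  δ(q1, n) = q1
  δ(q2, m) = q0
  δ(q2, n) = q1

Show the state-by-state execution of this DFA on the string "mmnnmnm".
read 'm': q0 → q0
  read 'm': q0 → q0
  read 'n': q0 → q2
  read 'n': q2 → q1
  read 'm': q1 → q1
  read 'n': q1 → q1
  read 'm': q1 → q1
q0 -> q0 -> q0 -> q2 -> q1 -> q1 -> q1 -> q1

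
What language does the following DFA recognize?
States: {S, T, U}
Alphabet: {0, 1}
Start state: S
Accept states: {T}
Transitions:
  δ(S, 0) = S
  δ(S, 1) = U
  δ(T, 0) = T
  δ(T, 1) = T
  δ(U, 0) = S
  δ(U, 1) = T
Testing a few strings:
  '11' → accept
  '1101' → accept
  '0' → reject
  '1' → reject
State roles: S=no progress toward 11; T=substring 11 seen; U=one trailing 1
All binary strings containing the substring 11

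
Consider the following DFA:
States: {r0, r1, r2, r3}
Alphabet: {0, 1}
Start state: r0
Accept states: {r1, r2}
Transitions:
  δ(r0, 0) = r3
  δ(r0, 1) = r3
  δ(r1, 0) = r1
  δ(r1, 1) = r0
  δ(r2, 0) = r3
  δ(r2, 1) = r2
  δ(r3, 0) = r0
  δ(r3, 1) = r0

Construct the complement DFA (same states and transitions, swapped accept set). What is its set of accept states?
Complement accept states = All states \ Original accept states
= {r0, r1, r2, r3} \ {r1, r2}
{r0, r3}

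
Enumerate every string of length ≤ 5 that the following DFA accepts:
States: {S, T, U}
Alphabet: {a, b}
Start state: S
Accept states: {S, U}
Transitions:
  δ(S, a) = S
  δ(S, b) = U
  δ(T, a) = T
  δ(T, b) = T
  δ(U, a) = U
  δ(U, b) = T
ε, a, b, aa, ab, ba, aaa, aab, aba, baa, aaaa, aaab, aaba, abaa, baaa, aaaaa, aaaab, aaaba, aabaa, abaaa, baaaa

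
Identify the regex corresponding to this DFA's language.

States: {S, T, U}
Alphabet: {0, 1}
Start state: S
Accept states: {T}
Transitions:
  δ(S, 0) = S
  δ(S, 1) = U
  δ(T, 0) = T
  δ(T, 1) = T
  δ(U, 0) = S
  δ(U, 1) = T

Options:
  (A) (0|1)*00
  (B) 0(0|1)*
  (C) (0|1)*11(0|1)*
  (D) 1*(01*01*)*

Check each option against the DFA on short strings; one disagreement eliminates an option:
  (A) (0|1)*00: on '00' the DFA goes S → S → S and rejects (S ∉ Accept), but the regex matches it → eliminate
  (B) 0(0|1)*: on '0' the DFA goes S → S and rejects (S ∉ Accept), but the regex matches it → eliminate
  (C) (0|1)*11(0|1)*: agrees with the DFA on every string of length ≤ 6
  (D) 1*(01*01*)*: on ε the DFA stays in S and rejects (S ∉ Accept), but the regex matches it → eliminate
Only (C) is consistent with the DFA.
(C) (0|1)*11(0|1)*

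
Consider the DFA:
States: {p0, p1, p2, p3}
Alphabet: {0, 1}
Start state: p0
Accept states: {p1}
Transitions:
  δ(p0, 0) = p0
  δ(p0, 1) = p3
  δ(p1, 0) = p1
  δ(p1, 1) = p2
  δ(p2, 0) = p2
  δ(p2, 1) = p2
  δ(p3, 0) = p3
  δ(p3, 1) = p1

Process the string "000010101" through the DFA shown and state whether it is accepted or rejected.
Processing string "000010101":
  p0 --0--> p0
  p0 --0--> p0
  p0 --0--> p0
  p0 --0--> p0
  p0 --1--> p3
  p3 --0--> p3
  p3 --1--> p1
  p1 --0--> p1
  p1 --1--> p2
Final state: p2
Accept states: {p1}
No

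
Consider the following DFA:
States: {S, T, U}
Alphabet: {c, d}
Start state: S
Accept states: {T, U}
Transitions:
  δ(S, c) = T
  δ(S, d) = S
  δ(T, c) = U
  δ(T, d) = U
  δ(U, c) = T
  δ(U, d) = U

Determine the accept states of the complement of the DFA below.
Complement accept states = All states \ Original accept states
= {S, T, U} \ {T, U}
{S}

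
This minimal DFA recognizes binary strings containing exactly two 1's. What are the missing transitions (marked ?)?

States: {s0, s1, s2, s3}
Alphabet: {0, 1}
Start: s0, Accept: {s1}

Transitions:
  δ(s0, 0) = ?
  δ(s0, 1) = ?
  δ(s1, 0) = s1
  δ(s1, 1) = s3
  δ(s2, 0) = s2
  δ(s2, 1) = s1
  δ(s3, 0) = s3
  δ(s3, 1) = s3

From the language and accept set, identify what each state tracks — s0: zero 1's; s1: two 1's; s2: one 1; s3: ≥ three 1's (dead).
Each missing δ(q, a) is the state matching the new tracked value after reading a.
δ(s0, 0) = s0; δ(s0, 1) = s2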